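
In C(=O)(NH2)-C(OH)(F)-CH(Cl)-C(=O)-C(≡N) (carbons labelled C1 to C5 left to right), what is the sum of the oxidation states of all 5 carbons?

Count +1 for every bond to an atom more electronegative than carbon and −1 for every bond to one less electronegative; C–C bonds are 0. Tallying each carbon:
C1: 1C, 2O, 1N → 0 + 2 + 1 = +3
C2: 2C, 1O, 1F → 0 + 1 + 1 = +2
C3: 2C, 1H, 1Cl → 0 − 1 + 1 = 0
C4: 2C, 2O → 0 + 2 = +2
C5: 1C, 3N → 0 + 3 = +3
Sum = +3 + 2 + 0 + 2 + 3 = +10.

+10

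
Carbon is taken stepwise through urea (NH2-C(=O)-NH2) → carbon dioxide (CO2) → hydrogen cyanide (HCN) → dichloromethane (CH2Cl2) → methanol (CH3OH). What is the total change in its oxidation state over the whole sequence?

Carbon oxidation states along the series — urea: +4, carbon dioxide: +4, hydrogen cyanide: +2, dichloromethane: 0, methanol: -2.
Net change = -2 − (+4) = -6.

-6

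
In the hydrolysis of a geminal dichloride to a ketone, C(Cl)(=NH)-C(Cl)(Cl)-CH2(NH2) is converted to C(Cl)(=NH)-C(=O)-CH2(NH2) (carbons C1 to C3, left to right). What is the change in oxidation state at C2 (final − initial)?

0

Before: C2 has 2 bonds to C, 2 bonds to Cl → oxidation state +2.
After: C2 has 2 bonds to C, 2 bonds to O → oxidation state +2.
Δ = +2 − (+2) = 0, so no net redox change at C2.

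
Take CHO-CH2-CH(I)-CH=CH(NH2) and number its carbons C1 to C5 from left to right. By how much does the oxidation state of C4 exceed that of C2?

C4: 3C, 1H → 0 − 1 = -1
C2: 2C, 2H → 0 − 2 = -2
Difference: -1 − (-2) = +1.

+1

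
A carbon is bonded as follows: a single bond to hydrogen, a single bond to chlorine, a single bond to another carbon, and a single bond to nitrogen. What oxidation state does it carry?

The carbon has one bond to C (0), one bond to Cl (+1), one bond to H (-1), one bond to N (+1).
Oxidation state = 0 + 1 − 1 + 1 = +1.

+1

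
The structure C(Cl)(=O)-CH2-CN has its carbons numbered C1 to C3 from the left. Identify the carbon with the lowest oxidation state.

Each bond to a more electronegative atom (O, N, halogen) counts +1, each bond to a less electronegative atom (H, metal, B, Si) counts −1, and each C–C bond counts 0. Tallying each carbon:
C1: 1C, 2O, 1Cl → 0 + 2 + 1 = +3
C2: 2C, 2H → 0 − 2 = -2
C3: 1C, 3N → 0 + 3 = +3
The most reduced carbon is C2 at -2.

C2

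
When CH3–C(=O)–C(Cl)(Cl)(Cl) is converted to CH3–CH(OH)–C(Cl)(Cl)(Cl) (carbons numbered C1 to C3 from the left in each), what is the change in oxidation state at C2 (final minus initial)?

-2

Before: C2 has 2 bonds to C, 2 bonds to O → oxidation state +2.
After: C2 has 2 bonds to C, 1 bond to H, 1 bond to O → oxidation state 0.
Δ = 0 − (+2) = -2, so this is a reduction at C2.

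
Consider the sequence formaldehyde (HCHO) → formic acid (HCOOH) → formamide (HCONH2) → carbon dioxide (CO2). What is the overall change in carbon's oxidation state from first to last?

+4

Carbon oxidation states along the series — formaldehyde: 0, formic acid: +2, formamide: +2, carbon dioxide: +4.
Net change = +4 − (0) = +4.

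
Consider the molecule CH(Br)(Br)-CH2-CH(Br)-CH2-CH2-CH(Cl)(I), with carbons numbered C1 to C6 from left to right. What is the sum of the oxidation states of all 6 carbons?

-4

Tallying each carbon's bonds:
C1: 1C, 1H, 2Br → 0 − 1 + 2 = +1
C2: 2C, 2H → 0 − 2 = -2
C3: 2C, 1H, 1Br → 0 − 1 + 1 = 0
C4: 2C, 2H → 0 − 2 = -2
C5: 2C, 2H → 0 − 2 = -2
C6: 1C, 1H, 1Cl, 1I → 0 − 1 + 1 + 1 = +1
Sum = +1 − 2 + 0 − 2 − 2 + 1 = -4.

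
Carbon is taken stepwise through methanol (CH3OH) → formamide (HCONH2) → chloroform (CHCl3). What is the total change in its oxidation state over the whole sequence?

Carbon oxidation states along the series — methanol: -2, formamide: +2, chloroform: +2.
Net change = +2 − (-2) = +4.

+4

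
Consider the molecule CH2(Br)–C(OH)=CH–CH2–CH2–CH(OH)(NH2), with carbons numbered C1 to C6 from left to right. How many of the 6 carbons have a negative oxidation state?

Bonds to more-electronegative neighbours contribute +1 each, bonds to H or metals contribute −1 each, and C–C bonds contribute 0. Tallying each carbon:
C1: 1C, 2H, 1Br → 0 − 2 + 1 = -1
C2: 3C, 1O → 0 + 1 = +1
C3: 3C, 1H → 0 − 1 = -1
C4: 2C, 2H → 0 − 2 = -2
C5: 2C, 2H → 0 − 2 = -2
C6: 1C, 1H, 1O, 1N → 0 − 1 + 1 + 1 = +1
4 carbons (C1, C3, C4, C5) meet the condition.

4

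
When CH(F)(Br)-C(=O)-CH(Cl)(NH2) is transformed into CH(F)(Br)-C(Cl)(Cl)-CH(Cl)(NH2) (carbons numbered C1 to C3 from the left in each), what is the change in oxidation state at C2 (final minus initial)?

0

Before: C2 has 2 bonds to C, 2 bonds to O → oxidation state +2.
After: C2 has 2 bonds to C, 2 bonds to Cl → oxidation state +2.
Δ = +2 − (+2) = 0, so no net redox change at C2.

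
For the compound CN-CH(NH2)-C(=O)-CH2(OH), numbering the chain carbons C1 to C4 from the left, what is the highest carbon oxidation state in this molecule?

+3

Bonds to more-electronegative neighbours contribute +1 each, bonds to H or metals contribute −1 each, and C–C bonds contribute 0. Tallying each carbon:
C1: 1C, 3N → 0 + 3 = +3
C2: 2C, 1H, 1N → 0 − 1 + 1 = 0
C3: 2C, 2O → 0 + 2 = +2
C4: 1C, 2H, 1O → 0 − 2 + 1 = -1
The highest value is +3.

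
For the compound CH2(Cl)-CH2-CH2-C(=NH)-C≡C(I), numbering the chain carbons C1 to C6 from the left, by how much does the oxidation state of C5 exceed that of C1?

C5: 4C → 0 = 0
C1: 1C, 2H, 1Cl → 0 − 2 + 1 = -1
Difference: 0 − (-1) = +1.

+1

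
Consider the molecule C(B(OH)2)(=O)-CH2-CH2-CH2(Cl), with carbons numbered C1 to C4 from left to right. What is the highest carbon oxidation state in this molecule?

+1

Count +1 for every bond to an atom more electronegative than carbon and −1 for every bond to one less electronegative; C–C bonds are 0. Tallying each carbon:
C1: 1C, 2O, 1B → 0 + 2 − 1 = +1
C2: 2C, 2H → 0 − 2 = -2
C3: 2C, 2H → 0 − 2 = -2
C4: 1C, 2H, 1Cl → 0 − 2 + 1 = -1
The highest value is +1.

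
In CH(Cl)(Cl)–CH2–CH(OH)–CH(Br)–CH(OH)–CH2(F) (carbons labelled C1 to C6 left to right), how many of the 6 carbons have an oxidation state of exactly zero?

Each bond to a more electronegative atom (O, N, halogen) counts +1, each bond to a less electronegative atom (H, metal, B, Si) counts −1, and each C–C bond counts 0. Tallying each carbon:
C1: 1C, 1H, 2Cl → 0 − 1 + 2 = +1
C2: 2C, 2H → 0 − 2 = -2
C3: 2C, 1H, 1O → 0 − 1 + 1 = 0
C4: 2C, 1H, 1Br → 0 − 1 + 1 = 0
C5: 2C, 1H, 1O → 0 − 1 + 1 = 0
C6: 1C, 2H, 1F → 0 − 2 + 1 = -1
3 carbons (C3, C4, C5) meet the condition.

3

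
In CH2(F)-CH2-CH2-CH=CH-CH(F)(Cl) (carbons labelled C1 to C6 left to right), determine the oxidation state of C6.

C6 has one bond to C (0), one bond to F (+1), one bond to Cl (+1), one bond to H (-1).
Oxidation state = 0 + 1 + 1 − 1 = +1.

+1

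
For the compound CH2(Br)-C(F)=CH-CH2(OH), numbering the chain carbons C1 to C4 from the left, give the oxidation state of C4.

-1

Each bond to a more electronegative atom (O, N, halogen) counts +1, each bond to a less electronegative atom (H, metal, B, Si) counts −1, and each C–C bond counts 0.
C4 has one bond to C (0), one bond to H (-1), one bond to H (-1), one bond to O (+1).
Oxidation state = 0 − 1 − 1 + 1 = -1.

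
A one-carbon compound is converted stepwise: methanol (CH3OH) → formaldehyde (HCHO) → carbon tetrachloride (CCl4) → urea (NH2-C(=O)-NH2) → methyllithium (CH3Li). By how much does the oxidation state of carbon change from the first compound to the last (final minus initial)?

-2

Carbon oxidation states along the series — methanol: -2, formaldehyde: 0, carbon tetrachloride: +4, urea: +4, methyllithium: -4.
Net change = -4 − (-2) = -2.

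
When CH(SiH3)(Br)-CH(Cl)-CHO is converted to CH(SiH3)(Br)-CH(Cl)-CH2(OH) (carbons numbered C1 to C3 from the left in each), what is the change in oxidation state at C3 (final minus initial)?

Before: C3 has 1 bond to C, 1 bond to H, 2 bonds to O → oxidation state +1.
After: C3 has 1 bond to C, 2 bonds to H, 1 bond to O → oxidation state -1.
Δ = -1 − (+1) = -2, so this is a reduction at C3.

-2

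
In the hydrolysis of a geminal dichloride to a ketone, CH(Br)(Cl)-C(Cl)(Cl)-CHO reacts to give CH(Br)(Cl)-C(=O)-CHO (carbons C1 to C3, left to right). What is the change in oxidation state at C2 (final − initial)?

Before: C2 has 2 bonds to C, 2 bonds to Cl → oxidation state +2.
After: C2 has 2 bonds to C, 2 bonds to O → oxidation state +2.
Δ = +2 − (+2) = 0, so no net redox change at C2.

0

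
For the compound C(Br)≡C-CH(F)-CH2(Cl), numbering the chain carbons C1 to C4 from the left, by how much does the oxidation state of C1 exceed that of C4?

+2

C1: 3C, 1Br → 0 + 1 = +1
C4: 1C, 2H, 1Cl → 0 − 2 + 1 = -1
Difference: +1 − (-1) = +2.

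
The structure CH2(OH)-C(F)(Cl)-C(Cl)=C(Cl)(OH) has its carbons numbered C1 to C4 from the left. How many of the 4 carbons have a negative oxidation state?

Tallying each carbon's bonds:
C1: 1C, 2H, 1O → 0 − 2 + 1 = -1
C2: 2C, 1F, 1Cl → 0 + 1 + 1 = +2
C3: 3C, 1Cl → 0 + 1 = +1
C4: 2C, 1O, 1Cl → 0 + 1 + 1 = +2
1 carbon (C1) meets the condition.

1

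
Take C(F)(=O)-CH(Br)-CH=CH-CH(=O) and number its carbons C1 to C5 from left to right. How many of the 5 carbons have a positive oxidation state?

2

Tallying each carbon's bonds:
C1: 1C, 2O, 1F → 0 + 2 + 1 = +3
C2: 2C, 1H, 1Br → 0 − 1 + 1 = 0
C3: 3C, 1H → 0 − 1 = -1
C4: 3C, 1H → 0 − 1 = -1
C5: 1C, 1H, 2O → 0 − 1 + 2 = +1
2 carbons (C1, C5) meet the condition.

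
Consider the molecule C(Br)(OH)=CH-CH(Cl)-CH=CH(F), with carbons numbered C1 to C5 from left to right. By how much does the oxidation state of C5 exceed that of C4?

+1

C5: 2C, 1H, 1F → 0 − 1 + 1 = 0
C4: 3C, 1H → 0 − 1 = -1
Difference: 0 − (-1) = +1.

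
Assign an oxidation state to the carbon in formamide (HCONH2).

Each bond to a more electronegative atom (O, N, halogen) counts +1, each bond to a less electronegative atom (H, metal, B, Si) counts −1, and each C–C bond counts 0.
The carbon has one bond to H (-1), a double bond to O (2×+1 = +2), one bond to N (+1).
Oxidation state = -1 + 2 + 1 = +2.

+2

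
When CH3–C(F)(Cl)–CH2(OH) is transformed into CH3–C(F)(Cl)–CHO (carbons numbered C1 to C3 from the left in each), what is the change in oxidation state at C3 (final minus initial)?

Before: C3 has 1 bond to C, 2 bonds to H, 1 bond to O → oxidation state -1.
After: C3 has 1 bond to C, 1 bond to H, 2 bonds to O → oxidation state +1.
Δ = +1 − (-1) = +2, so this is an oxidation at C3.

+2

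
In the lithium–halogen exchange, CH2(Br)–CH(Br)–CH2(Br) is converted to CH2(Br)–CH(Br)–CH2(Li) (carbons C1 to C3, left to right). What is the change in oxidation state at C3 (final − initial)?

Before: C3 has 1 bond to C, 2 bonds to H, 1 bond to Br → oxidation state -1.
After: C3 has 1 bond to C, 2 bonds to H, 1 bond to Li → oxidation state -3.
Δ = -3 − (-1) = -2, so this is a reduction at C3.

-2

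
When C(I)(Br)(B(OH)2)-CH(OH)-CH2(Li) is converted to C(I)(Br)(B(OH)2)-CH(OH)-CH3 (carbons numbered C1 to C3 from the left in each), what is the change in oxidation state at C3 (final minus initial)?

0

Before: C3 has 1 bond to C, 2 bonds to H, 1 bond to Li → oxidation state -3.
After: C3 has 1 bond to C, 3 bonds to H → oxidation state -3.
Δ = -3 − (-3) = 0, so no net redox change at C3.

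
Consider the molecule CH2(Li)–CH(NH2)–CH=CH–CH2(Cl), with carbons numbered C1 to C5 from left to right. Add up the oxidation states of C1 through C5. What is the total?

-6

Assign +1 per bond to O/N/halogen, −1 per bond to H or an electropositive element, and 0 per bond to carbon. Tallying each carbon:
C1: 1C, 2H, 1Li → 0 − 2 − 1 = -3
C2: 2C, 1H, 1N → 0 − 1 + 1 = 0
C3: 3C, 1H → 0 − 1 = -1
C4: 3C, 1H → 0 − 1 = -1
C5: 1C, 2H, 1Cl → 0 − 2 + 1 = -1
Sum = -3 + 0 − 1 − 1 − 1 = -6.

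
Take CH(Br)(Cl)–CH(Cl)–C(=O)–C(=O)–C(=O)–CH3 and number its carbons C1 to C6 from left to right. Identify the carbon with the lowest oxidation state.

Assign +1 per bond to O/N/halogen, −1 per bond to H or an electropositive element, and 0 per bond to carbon. Tallying each carbon:
C1: 1C, 1H, 1Cl, 1Br → 0 − 1 + 1 + 1 = +1
C2: 2C, 1H, 1Cl → 0 − 1 + 1 = 0
C3: 2C, 2O → 0 + 2 = +2
C4: 2C, 2O → 0 + 2 = +2
C5: 2C, 2O → 0 + 2 = +2
C6: 1C, 3H → 0 − 3 = -3
The most reduced carbon is C6 at -3.

C6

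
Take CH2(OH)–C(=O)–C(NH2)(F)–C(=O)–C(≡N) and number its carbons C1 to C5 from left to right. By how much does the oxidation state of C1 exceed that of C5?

-4

C1: 1C, 2H, 1O → 0 − 2 + 1 = -1
C5: 1C, 3N → 0 + 3 = +3
Difference: -1 − (+3) = -4.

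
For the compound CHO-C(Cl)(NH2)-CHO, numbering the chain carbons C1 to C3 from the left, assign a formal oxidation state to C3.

Each bond to a more electronegative atom (O, N, halogen) counts +1, each bond to a less electronegative atom (H, metal, B, Si) counts −1, and each C–C bond counts 0.
C3 has one bond to C (0), a double bond to O (2×+1 = +2), one bond to H (-1).
Oxidation state = 0 + 2 − 1 = +1.

+1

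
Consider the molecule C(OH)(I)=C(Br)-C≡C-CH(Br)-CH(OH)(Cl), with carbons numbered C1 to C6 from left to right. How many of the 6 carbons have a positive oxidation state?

Count +1 for every bond to an atom more electronegative than carbon and −1 for every bond to one less electronegative; C–C bonds are 0. Tallying each carbon:
C1: 2C, 1O, 1I → 0 + 1 + 1 = +2
C2: 3C, 1Br → 0 + 1 = +1
C3: 4C → 0 = 0
C4: 4C → 0 = 0
C5: 2C, 1H, 1Br → 0 − 1 + 1 = 0
C6: 1C, 1H, 1O, 1Cl → 0 − 1 + 1 + 1 = +1
3 carbons (C1, C2, C6) meet the condition.

3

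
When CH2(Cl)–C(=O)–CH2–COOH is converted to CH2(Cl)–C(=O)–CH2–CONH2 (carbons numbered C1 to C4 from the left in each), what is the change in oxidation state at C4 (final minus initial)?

Before: C4 has 1 bond to C, 3 bonds to O → oxidation state +3.
After: C4 has 1 bond to C, 2 bonds to O, 1 bond to N → oxidation state +3.
Δ = +3 − (+3) = 0, so no net redox change at C4.

0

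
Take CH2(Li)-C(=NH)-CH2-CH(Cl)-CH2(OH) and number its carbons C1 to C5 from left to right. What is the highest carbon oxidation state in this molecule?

Tallying each carbon's bonds:
C1: 1C, 2H, 1Li → 0 − 2 − 1 = -3
C2: 2C, 2N → 0 + 2 = +2
C3: 2C, 2H → 0 − 2 = -2
C4: 2C, 1H, 1Cl → 0 − 1 + 1 = 0
C5: 1C, 2H, 1O → 0 − 2 + 1 = -1
The highest value is +2.

+2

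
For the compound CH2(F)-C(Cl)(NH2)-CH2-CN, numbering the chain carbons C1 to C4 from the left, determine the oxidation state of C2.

+2

Bonds to more-electronegative neighbours contribute +1 each, bonds to H or metals contribute −1 each, and C–C bonds contribute 0.
C2 has one bond to C (0), one bond to C (0), one bond to Cl (+1), one bond to N (+1).
Oxidation state = 0 + 0 + 1 + 1 = +2.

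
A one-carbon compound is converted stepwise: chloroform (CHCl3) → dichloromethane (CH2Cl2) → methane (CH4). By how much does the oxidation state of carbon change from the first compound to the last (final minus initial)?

-6

Carbon oxidation states along the series — chloroform: +2, dichloromethane: 0, methane: -4.
Net change = -4 − (+2) = -6.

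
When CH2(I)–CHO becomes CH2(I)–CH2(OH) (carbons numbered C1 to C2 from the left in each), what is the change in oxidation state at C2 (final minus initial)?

-2

Before: C2 has 1 bond to C, 1 bond to H, 2 bonds to O → oxidation state +1.
After: C2 has 1 bond to C, 2 bonds to H, 1 bond to O → oxidation state -1.
Δ = -1 − (+1) = -2, so this is a reduction at C2.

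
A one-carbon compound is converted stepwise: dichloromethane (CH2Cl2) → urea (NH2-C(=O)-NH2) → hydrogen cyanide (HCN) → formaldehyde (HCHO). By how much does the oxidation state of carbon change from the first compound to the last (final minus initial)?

0

Carbon oxidation states along the series — dichloromethane: 0, urea: +4, hydrogen cyanide: +2, formaldehyde: 0.
Net change = 0 − (0) = 0.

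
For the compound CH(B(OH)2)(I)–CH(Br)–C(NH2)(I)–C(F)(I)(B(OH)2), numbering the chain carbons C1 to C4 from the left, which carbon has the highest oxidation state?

C3

Count +1 for every bond to an atom more electronegative than carbon and −1 for every bond to one less electronegative; C–C bonds are 0. Tallying each carbon:
C1: 1C, 1H, 1I, 1B → 0 − 1 + 1 − 1 = -1
C2: 2C, 1H, 1Br → 0 − 1 + 1 = 0
C3: 2C, 1N, 1I → 0 + 1 + 1 = +2
C4: 1C, 1F, 1I, 1B → 0 + 1 + 1 − 1 = +1
The most oxidised carbon is C3 at +2.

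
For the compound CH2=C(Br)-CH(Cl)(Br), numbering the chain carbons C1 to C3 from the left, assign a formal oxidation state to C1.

C1 has a double bond to C (2×0 = 0), one bond to H (-1), one bond to H (-1).
Oxidation state = 0 − 1 − 1 = -2.

-2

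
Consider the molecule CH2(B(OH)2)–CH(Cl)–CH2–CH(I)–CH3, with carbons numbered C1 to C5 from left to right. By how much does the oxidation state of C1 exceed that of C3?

C1: 1C, 2H, 1B → 0 − 2 − 1 = -3
C3: 2C, 2H → 0 − 2 = -2
Difference: -3 − (-2) = -1.

-1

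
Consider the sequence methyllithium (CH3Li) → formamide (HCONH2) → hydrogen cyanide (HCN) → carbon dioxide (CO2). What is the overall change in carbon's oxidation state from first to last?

Carbon oxidation states along the series — methyllithium: -4, formamide: +2, hydrogen cyanide: +2, carbon dioxide: +4.
Net change = +4 − (-4) = +8.

+8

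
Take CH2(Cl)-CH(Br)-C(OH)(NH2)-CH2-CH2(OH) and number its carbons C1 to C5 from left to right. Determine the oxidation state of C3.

+2

Count +1 for every bond to an atom more electronegative than carbon and −1 for every bond to one less electronegative; C–C bonds are 0.
C3 has one bond to C (0), one bond to C (0), one bond to O (+1), one bond to N (+1).
Oxidation state = 0 + 0 + 1 + 1 = +2.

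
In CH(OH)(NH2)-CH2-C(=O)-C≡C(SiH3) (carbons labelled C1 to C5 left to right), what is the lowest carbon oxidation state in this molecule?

Tallying each carbon's bonds:
C1: 1C, 1H, 1O, 1N → 0 − 1 + 1 + 1 = +1
C2: 2C, 2H → 0 − 2 = -2
C3: 2C, 2O → 0 + 2 = +2
C4: 4C → 0 = 0
C5: 3C, 1Si → 0 − 1 = -1
The lowest value is -2.

-2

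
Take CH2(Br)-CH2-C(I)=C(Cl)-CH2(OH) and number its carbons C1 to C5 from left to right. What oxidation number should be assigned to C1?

-1

Count +1 for every bond to an atom more electronegative than carbon and −1 for every bond to one less electronegative; C–C bonds are 0.
C1 has one bond to C (0), one bond to H (-1), one bond to H (-1), one bond to Br (+1).
Oxidation state = 0 − 1 − 1 + 1 = -1.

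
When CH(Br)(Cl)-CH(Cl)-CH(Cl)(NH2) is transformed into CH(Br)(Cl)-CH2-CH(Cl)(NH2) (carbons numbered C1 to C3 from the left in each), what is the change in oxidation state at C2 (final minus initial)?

-2

Before: C2 has 2 bonds to C, 1 bond to H, 1 bond to Cl → oxidation state 0.
After: C2 has 2 bonds to C, 2 bonds to H → oxidation state -2.
Δ = -2 − (0) = -2, so this is a reduction at C2.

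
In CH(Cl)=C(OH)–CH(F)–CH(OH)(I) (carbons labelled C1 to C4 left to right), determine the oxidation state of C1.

0

Bonds to more-electronegative neighbours contribute +1 each, bonds to H or metals contribute −1 each, and C–C bonds contribute 0.
C1 has a double bond to C (2×0 = 0), one bond to Cl (+1), one bond to H (-1).
Oxidation state = 0 + 1 − 1 = 0.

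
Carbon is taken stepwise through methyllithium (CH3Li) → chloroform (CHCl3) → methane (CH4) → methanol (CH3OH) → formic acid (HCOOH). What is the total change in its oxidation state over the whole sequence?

+6

Carbon oxidation states along the series — methyllithium: -4, chloroform: +2, methane: -4, methanol: -2, formic acid: +2.
Net change = +2 − (-4) = +6.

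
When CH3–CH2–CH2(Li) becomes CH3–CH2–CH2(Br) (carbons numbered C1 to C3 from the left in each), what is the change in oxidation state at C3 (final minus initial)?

+2

Before: C3 has 1 bond to C, 2 bonds to H, 1 bond to Li → oxidation state -3.
After: C3 has 1 bond to C, 2 bonds to H, 1 bond to Br → oxidation state -1.
Δ = -1 − (-3) = +2, so this is an oxidation at C3.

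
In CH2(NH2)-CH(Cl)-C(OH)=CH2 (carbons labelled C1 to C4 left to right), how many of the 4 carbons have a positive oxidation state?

Tallying each carbon's bonds:
C1: 1C, 2H, 1N → 0 − 2 + 1 = -1
C2: 2C, 1H, 1Cl → 0 − 1 + 1 = 0
C3: 3C, 1O → 0 + 1 = +1
C4: 2C, 2H → 0 − 2 = -2
1 carbon (C3) meets the condition.

1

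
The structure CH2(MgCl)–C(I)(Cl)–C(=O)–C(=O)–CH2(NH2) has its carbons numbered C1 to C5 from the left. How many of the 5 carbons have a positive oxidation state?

3

Count +1 for every bond to an atom more electronegative than carbon and −1 for every bond to one less electronegative; C–C bonds are 0. Tallying each carbon:
C1: 1C, 2H, 1Mg → 0 − 2 − 1 = -3
C2: 2C, 1Cl, 1I → 0 + 1 + 1 = +2
C3: 2C, 2O → 0 + 2 = +2
C4: 2C, 2O → 0 + 2 = +2
C5: 1C, 2H, 1N → 0 − 2 + 1 = -1
3 carbons (C2, C3, C4) meet the condition.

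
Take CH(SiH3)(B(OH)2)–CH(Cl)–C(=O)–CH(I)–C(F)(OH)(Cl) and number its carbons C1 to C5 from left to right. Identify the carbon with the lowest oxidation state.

Assign +1 per bond to O/N/halogen, −1 per bond to H or an electropositive element, and 0 per bond to carbon. Tallying each carbon:
C1: 1C, 1H, 1B, 1Si → 0 − 1 − 1 − 1 = -3
C2: 2C, 1H, 1Cl → 0 − 1 + 1 = 0
C3: 2C, 2O → 0 + 2 = +2
C4: 2C, 1H, 1I → 0 − 1 + 1 = 0
C5: 1C, 1O, 1F, 1Cl → 0 + 1 + 1 + 1 = +3
The most reduced carbon is C1 at -3.

C1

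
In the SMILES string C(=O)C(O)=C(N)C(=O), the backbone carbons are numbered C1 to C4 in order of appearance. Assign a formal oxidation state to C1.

+1

Each bond to a more electronegative atom (O, N, halogen) counts +1, each bond to a less electronegative atom (H, metal, B, Si) counts −1, and each C–C bond counts 0.
C1 has one bond to C (0), one bond to H (-1), a double bond to O (2×+1 = +2).
Oxidation state = 0 − 1 + 2 = +1.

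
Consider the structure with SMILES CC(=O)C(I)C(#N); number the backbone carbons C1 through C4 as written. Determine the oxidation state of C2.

+2

C2 has one bond to C (0), one bond to C (0), a double bond to O (2×+1 = +2).
Oxidation state = 0 + 0 + 2 = +2.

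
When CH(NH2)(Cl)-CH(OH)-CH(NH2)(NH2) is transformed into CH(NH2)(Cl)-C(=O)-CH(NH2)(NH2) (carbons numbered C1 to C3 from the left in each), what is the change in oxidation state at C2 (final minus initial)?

Before: C2 has 2 bonds to C, 1 bond to H, 1 bond to O → oxidation state 0.
After: C2 has 2 bonds to C, 2 bonds to O → oxidation state +2.
Δ = +2 − (0) = +2, so this is an oxidation at C2.

+2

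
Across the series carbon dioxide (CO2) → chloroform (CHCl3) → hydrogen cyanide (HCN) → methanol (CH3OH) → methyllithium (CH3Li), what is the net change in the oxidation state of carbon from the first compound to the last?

Carbon oxidation states along the series — carbon dioxide: +4, chloroform: +2, hydrogen cyanide: +2, methanol: -2, methyllithium: -4.
Net change = -4 − (+4) = -8.

-8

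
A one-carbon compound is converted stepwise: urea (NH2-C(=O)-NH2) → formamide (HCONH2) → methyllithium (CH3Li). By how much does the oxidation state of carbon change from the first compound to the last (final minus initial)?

-8

Carbon oxidation states along the series — urea: +4, formamide: +2, methyllithium: -4.
Net change = -4 − (+4) = -8.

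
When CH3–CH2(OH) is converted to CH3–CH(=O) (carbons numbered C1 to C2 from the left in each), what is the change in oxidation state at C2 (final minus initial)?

+2

Before: C2 has 1 bond to C, 2 bonds to H, 1 bond to O → oxidation state -1.
After: C2 has 1 bond to C, 1 bond to H, 2 bonds to O → oxidation state +1.
Δ = +1 − (-1) = +2, so this is an oxidation at C2.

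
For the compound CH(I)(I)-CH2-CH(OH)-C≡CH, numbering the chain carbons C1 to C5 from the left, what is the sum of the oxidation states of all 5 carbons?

-2

Tallying each carbon's bonds:
C1: 1C, 1H, 2I → 0 − 1 + 2 = +1
C2: 2C, 2H → 0 − 2 = -2
C3: 2C, 1H, 1O → 0 − 1 + 1 = 0
C4: 4C → 0 = 0
C5: 3C, 1H → 0 − 1 = -1
Sum = +1 − 2 + 0 + 0 − 1 = -2.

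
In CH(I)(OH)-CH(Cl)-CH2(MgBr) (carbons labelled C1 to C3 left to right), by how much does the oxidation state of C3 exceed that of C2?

-3

C3: 1C, 2H, 1Mg → 0 − 2 − 1 = -3
C2: 2C, 1H, 1Cl → 0 − 1 + 1 = 0
Difference: -3 − (0) = -3.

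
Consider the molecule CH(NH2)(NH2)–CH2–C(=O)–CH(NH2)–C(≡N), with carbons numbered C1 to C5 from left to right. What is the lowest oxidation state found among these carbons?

-2

Assign +1 per bond to O/N/halogen, −1 per bond to H or an electropositive element, and 0 per bond to carbon. Tallying each carbon:
C1: 1C, 1H, 2N → 0 − 1 + 2 = +1
C2: 2C, 2H → 0 − 2 = -2
C3: 2C, 2O → 0 + 2 = +2
C4: 2C, 1H, 1N → 0 − 1 + 1 = 0
C5: 1C, 3N → 0 + 3 = +3
The lowest value is -2.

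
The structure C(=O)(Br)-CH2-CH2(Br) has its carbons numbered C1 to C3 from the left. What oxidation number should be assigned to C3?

Assign +1 per bond to O/N/halogen, −1 per bond to H or an electropositive element, and 0 per bond to carbon.
C3 has one bond to C (0), one bond to H (-1), one bond to H (-1), one bond to Br (+1).
Oxidation state = 0 − 1 − 1 + 1 = -1.

-1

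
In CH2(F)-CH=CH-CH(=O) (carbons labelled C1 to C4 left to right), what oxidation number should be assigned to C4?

Assign +1 per bond to O/N/halogen, −1 per bond to H or an electropositive element, and 0 per bond to carbon.
C4 has one bond to C (0), one bond to H (-1), a double bond to O (2×+1 = +2).
Oxidation state = 0 − 1 + 2 = +1.

+1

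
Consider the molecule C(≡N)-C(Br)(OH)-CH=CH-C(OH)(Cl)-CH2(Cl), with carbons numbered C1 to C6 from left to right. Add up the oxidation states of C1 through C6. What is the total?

+4

Assign +1 per bond to O/N/halogen, −1 per bond to H or an electropositive element, and 0 per bond to carbon. Tallying each carbon:
C1: 1C, 3N → 0 + 3 = +3
C2: 2C, 1O, 1Br → 0 + 1 + 1 = +2
C3: 3C, 1H → 0 − 1 = -1
C4: 3C, 1H → 0 − 1 = -1
C5: 2C, 1O, 1Cl → 0 + 1 + 1 = +2
C6: 1C, 2H, 1Cl → 0 − 2 + 1 = -1
Sum = +3 + 2 − 1 − 1 + 2 − 1 = +4.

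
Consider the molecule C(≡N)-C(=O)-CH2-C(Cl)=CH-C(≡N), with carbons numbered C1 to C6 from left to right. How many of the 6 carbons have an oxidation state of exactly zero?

0

Assign +1 per bond to O/N/halogen, −1 per bond to H or an electropositive element, and 0 per bond to carbon. Tallying each carbon:
C1: 1C, 3N → 0 + 3 = +3
C2: 2C, 2O → 0 + 2 = +2
C3: 2C, 2H → 0 − 2 = -2
C4: 3C, 1Cl → 0 + 1 = +1
C5: 3C, 1H → 0 − 1 = -1
C6: 1C, 3N → 0 + 3 = +3
0 carbons meet the condition.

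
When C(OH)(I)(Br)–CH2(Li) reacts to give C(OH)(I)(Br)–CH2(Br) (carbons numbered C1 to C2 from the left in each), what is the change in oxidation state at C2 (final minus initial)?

Before: C2 has 1 bond to C, 2 bonds to H, 1 bond to Li → oxidation state -3.
After: C2 has 1 bond to C, 2 bonds to H, 1 bond to Br → oxidation state -1.
Δ = -1 − (-3) = +2, so this is an oxidation at C2.

+2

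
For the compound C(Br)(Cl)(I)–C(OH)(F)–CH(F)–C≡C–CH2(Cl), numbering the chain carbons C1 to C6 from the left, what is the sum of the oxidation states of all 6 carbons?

Tallying each carbon's bonds:
C1: 1C, 1Cl, 1Br, 1I → 0 + 1 + 1 + 1 = +3
C2: 2C, 1O, 1F → 0 + 1 + 1 = +2
C3: 2C, 1H, 1F → 0 − 1 + 1 = 0
C4: 4C → 0 = 0
C5: 4C → 0 = 0
C6: 1C, 2H, 1Cl → 0 − 2 + 1 = -1
Sum = +3 + 2 + 0 + 0 + 0 − 1 = +4.

+4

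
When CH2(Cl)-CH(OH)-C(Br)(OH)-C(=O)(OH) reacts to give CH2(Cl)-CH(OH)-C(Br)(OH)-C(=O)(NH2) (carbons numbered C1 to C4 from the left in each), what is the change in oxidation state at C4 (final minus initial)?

0

Before: C4 has 1 bond to C, 3 bonds to O → oxidation state +3.
After: C4 has 1 bond to C, 2 bonds to O, 1 bond to N → oxidation state +3.
Δ = +3 − (+3) = 0, so no net redox change at C4.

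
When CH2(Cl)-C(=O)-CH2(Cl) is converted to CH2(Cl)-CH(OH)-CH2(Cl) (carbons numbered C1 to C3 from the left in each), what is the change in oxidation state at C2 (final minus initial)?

Before: C2 has 2 bonds to C, 2 bonds to O → oxidation state +2.
After: C2 has 2 bonds to C, 1 bond to H, 1 bond to O → oxidation state 0.
Δ = 0 − (+2) = -2, so this is a reduction at C2.

-2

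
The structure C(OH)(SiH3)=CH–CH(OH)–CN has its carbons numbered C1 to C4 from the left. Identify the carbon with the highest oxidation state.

Count +1 for every bond to an atom more electronegative than carbon and −1 for every bond to one less electronegative; C–C bonds are 0. Tallying each carbon:
C1: 2C, 1O, 1Si → 0 + 1 − 1 = 0
C2: 3C, 1H → 0 − 1 = -1
C3: 2C, 1H, 1O → 0 − 1 + 1 = 0
C4: 1C, 3N → 0 + 3 = +3
The most oxidised carbon is C4 at +3.

C4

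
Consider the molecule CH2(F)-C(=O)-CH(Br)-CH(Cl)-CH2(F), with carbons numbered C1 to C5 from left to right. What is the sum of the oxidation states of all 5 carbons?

Bonds to more-electronegative neighbours contribute +1 each, bonds to H or metals contribute −1 each, and C–C bonds contribute 0. Tallying each carbon:
C1: 1C, 2H, 1F → 0 − 2 + 1 = -1
C2: 2C, 2O → 0 + 2 = +2
C3: 2C, 1H, 1Br → 0 − 1 + 1 = 0
C4: 2C, 1H, 1Cl → 0 − 1 + 1 = 0
C5: 1C, 2H, 1F → 0 − 2 + 1 = -1
Sum = -1 + 2 + 0 + 0 − 1 = 0.

0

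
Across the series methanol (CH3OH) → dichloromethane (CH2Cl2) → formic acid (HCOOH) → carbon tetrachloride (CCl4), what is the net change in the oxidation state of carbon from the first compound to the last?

Carbon oxidation states along the series — methanol: -2, dichloromethane: 0, formic acid: +2, carbon tetrachloride: +4.
Net change = +4 − (-2) = +6.

+6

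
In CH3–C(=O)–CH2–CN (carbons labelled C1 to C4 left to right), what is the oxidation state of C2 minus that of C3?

C2: 2C, 2O → 0 + 2 = +2
C3: 2C, 2H → 0 − 2 = -2
Difference: +2 − (-2) = +4.

+4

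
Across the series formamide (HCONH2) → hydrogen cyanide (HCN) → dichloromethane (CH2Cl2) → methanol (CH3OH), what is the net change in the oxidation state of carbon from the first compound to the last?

Carbon oxidation states along the series — formamide: +2, hydrogen cyanide: +2, dichloromethane: 0, methanol: -2.
Net change = -2 − (+2) = -4.

-4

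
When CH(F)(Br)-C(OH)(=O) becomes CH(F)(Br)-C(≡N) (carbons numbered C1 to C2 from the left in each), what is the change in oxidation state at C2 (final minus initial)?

0

Before: C2 has 1 bond to C, 3 bonds to O → oxidation state +3.
After: C2 has 1 bond to C, 3 bonds to N → oxidation state +3.
Δ = +3 − (+3) = 0, so no net redox change at C2.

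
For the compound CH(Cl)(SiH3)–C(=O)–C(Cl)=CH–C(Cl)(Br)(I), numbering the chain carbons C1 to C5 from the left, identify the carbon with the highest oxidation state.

C5

Each bond to a more electronegative atom (O, N, halogen) counts +1, each bond to a less electronegative atom (H, metal, B, Si) counts −1, and each C–C bond counts 0. Tallying each carbon:
C1: 1C, 1H, 1Cl, 1Si → 0 − 1 + 1 − 1 = -1
C2: 2C, 2O → 0 + 2 = +2
C3: 3C, 1Cl → 0 + 1 = +1
C4: 3C, 1H → 0 − 1 = -1
C5: 1C, 1Cl, 1Br, 1I → 0 + 1 + 1 + 1 = +3
The most oxidised carbon is C5 at +3.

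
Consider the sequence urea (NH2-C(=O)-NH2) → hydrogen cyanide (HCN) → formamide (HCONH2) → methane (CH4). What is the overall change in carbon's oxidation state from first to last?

Carbon oxidation states along the series — urea: +4, hydrogen cyanide: +2, formamide: +2, methane: -4.
Net change = -4 − (+4) = -8.

-8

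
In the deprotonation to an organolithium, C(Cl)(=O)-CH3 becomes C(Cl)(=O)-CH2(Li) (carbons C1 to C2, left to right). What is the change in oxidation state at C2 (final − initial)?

0

Before: C2 has 1 bond to C, 3 bonds to H → oxidation state -3.
After: C2 has 1 bond to C, 2 bonds to H, 1 bond to Li → oxidation state -3.
Δ = -3 − (-3) = 0, so no net redox change at C2.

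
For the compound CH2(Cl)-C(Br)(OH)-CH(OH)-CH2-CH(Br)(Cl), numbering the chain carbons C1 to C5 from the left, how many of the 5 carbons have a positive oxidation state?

2

Count +1 for every bond to an atom more electronegative than carbon and −1 for every bond to one less electronegative; C–C bonds are 0. Tallying each carbon:
C1: 1C, 2H, 1Cl → 0 − 2 + 1 = -1
C2: 2C, 1O, 1Br → 0 + 1 + 1 = +2
C3: 2C, 1H, 1O → 0 − 1 + 1 = 0
C4: 2C, 2H → 0 − 2 = -2
C5: 1C, 1H, 1Cl, 1Br → 0 − 1 + 1 + 1 = +1
2 carbons (C2, C5) meet the condition.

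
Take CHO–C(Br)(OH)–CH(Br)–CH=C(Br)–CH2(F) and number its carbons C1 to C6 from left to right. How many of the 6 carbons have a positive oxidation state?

3

Count +1 for every bond to an atom more electronegative than carbon and −1 for every bond to one less electronegative; C–C bonds are 0. Tallying each carbon:
C1: 1C, 1H, 2O → 0 − 1 + 2 = +1
C2: 2C, 1O, 1Br → 0 + 1 + 1 = +2
C3: 2C, 1H, 1Br → 0 − 1 + 1 = 0
C4: 3C, 1H → 0 − 1 = -1
C5: 3C, 1Br → 0 + 1 = +1
C6: 1C, 2H, 1F → 0 − 2 + 1 = -1
3 carbons (C1, C2, C5) meet the condition.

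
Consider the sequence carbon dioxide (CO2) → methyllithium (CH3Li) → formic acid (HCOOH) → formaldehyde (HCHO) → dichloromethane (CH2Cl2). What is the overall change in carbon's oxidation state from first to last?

-4

Carbon oxidation states along the series — carbon dioxide: +4, methyllithium: -4, formic acid: +2, formaldehyde: 0, dichloromethane: 0.
Net change = 0 − (+4) = -4.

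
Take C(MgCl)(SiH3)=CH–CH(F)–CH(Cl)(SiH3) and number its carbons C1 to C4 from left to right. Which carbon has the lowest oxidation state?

C1

Tallying each carbon's bonds:
C1: 2C, 1Mg, 1Si → 0 − 1 − 1 = -2
C2: 3C, 1H → 0 − 1 = -1
C3: 2C, 1H, 1F → 0 − 1 + 1 = 0
C4: 1C, 1H, 1Cl, 1Si → 0 − 1 + 1 − 1 = -1
The most reduced carbon is C1 at -2.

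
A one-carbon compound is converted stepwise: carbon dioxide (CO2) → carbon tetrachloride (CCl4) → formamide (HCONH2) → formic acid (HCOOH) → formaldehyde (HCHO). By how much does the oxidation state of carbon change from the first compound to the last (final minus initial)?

-4

Carbon oxidation states along the series — carbon dioxide: +4, carbon tetrachloride: +4, formamide: +2, formic acid: +2, formaldehyde: 0.
Net change = 0 − (+4) = -4.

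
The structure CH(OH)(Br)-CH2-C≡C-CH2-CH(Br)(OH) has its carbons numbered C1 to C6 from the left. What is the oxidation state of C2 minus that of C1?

C2: 2C, 2H → 0 − 2 = -2
C1: 1C, 1H, 1O, 1Br → 0 − 1 + 1 + 1 = +1
Difference: -2 − (+1) = -3.

-3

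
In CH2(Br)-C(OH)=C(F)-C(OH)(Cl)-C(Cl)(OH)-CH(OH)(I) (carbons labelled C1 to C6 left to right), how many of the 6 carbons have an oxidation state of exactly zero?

0

Tallying each carbon's bonds:
C1: 1C, 2H, 1Br → 0 − 2 + 1 = -1
C2: 3C, 1O → 0 + 1 = +1
C3: 3C, 1F → 0 + 1 = +1
C4: 2C, 1O, 1Cl → 0 + 1 + 1 = +2
C5: 2C, 1O, 1Cl → 0 + 1 + 1 = +2
C6: 1C, 1H, 1O, 1I → 0 − 1 + 1 + 1 = +1
0 carbons meet the condition.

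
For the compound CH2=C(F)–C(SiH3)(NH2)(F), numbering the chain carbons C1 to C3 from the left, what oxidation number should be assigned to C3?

+1

C3 has one bond to C (0), one bond to Si (-1), one bond to N (+1), one bond to F (+1).
Oxidation state = 0 − 1 + 1 + 1 = +1.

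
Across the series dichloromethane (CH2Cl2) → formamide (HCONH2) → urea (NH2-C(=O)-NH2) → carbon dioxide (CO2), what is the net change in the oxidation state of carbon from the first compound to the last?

Carbon oxidation states along the series — dichloromethane: 0, formamide: +2, urea: +4, carbon dioxide: +4.
Net change = +4 − (0) = +4.

+4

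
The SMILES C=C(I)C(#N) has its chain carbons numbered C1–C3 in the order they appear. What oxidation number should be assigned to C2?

Count +1 for every bond to an atom more electronegative than carbon and −1 for every bond to one less electronegative; C–C bonds are 0.
C2 has a double bond to C (2×0 = 0), one bond to C (0), one bond to I (+1).
Oxidation state = 0 + 0 + 1 = +1.

+1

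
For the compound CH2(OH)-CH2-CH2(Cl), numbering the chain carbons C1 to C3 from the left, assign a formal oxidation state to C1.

Count +1 for every bond to an atom more electronegative than carbon and −1 for every bond to one less electronegative; C–C bonds are 0.
C1 has one bond to C (0), one bond to O (+1), one bond to H (-1), one bond to H (-1).
Oxidation state = 0 + 1 − 1 − 1 = -1.

-1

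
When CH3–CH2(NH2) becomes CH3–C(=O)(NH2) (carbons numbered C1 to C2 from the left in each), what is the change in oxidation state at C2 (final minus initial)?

Before: C2 has 1 bond to C, 2 bonds to H, 1 bond to N → oxidation state -1.
After: C2 has 1 bond to C, 2 bonds to O, 1 bond to N → oxidation state +3.
Δ = +3 − (-1) = +4, so this is an oxidation at C2.

+4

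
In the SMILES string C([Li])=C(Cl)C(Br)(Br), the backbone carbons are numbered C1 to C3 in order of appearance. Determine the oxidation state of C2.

+1

C2 has a double bond to C (2×0 = 0), one bond to C (0), one bond to Cl (+1).
Oxidation state = 0 + 0 + 1 = +1.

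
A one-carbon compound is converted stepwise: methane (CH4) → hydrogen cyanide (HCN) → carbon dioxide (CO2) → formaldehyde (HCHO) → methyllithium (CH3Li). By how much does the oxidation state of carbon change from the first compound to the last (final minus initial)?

0

Carbon oxidation states along the series — methane: -4, hydrogen cyanide: +2, carbon dioxide: +4, formaldehyde: 0, methyllithium: -4.
Net change = -4 − (-4) = 0.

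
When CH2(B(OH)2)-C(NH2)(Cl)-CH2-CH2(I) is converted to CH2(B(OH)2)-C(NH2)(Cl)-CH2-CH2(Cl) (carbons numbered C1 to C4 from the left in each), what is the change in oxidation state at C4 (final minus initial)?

0

Before: C4 has 1 bond to C, 2 bonds to H, 1 bond to I → oxidation state -1.
After: C4 has 1 bond to C, 2 bonds to H, 1 bond to Cl → oxidation state -1.
Δ = -1 − (-1) = 0, so no net redox change at C4.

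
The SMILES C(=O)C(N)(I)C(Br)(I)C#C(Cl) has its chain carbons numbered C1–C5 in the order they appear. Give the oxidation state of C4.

Each bond to a more electronegative atom (O, N, halogen) counts +1, each bond to a less electronegative atom (H, metal, B, Si) counts −1, and each C–C bond counts 0.
C4 has one bond to C (0), a triple bond to C (3×0 = 0).
Oxidation state = 0 + 0 = 0.

0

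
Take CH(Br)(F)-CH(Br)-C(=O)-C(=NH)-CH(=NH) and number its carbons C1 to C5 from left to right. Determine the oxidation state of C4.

Bonds to more-electronegative neighbours contribute +1 each, bonds to H or metals contribute −1 each, and C–C bonds contribute 0.
C4 has one bond to C (0), one bond to C (0), a double bond to N (2×+1 = +2).
Oxidation state = 0 + 0 + 2 = +2.

+2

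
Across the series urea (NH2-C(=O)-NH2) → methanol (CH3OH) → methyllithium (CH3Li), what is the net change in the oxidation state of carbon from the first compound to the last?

-8

Carbon oxidation states along the series — urea: +4, methanol: -2, methyllithium: -4.
Net change = -4 − (+4) = -8.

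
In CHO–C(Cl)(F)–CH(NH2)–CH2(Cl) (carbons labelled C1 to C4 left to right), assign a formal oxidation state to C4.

-1

Bonds to more-electronegative neighbours contribute +1 each, bonds to H or metals contribute −1 each, and C–C bonds contribute 0.
C4 has one bond to C (0), one bond to H (-1), one bond to Cl (+1), one bond to H (-1).
Oxidation state = 0 − 1 + 1 − 1 = -1.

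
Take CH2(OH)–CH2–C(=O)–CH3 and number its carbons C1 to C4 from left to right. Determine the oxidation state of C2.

-2

C2 has one bond to C (0), one bond to C (0), one bond to H (-1), one bond to H (-1).
Oxidation state = 0 + 0 − 1 − 1 = -2.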